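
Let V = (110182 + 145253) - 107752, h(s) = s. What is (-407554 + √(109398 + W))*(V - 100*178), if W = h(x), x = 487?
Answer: -52934336182 + 129883*√109885 ≈ -5.2891e+10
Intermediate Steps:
W = 487
V = 147683 (V = 255435 - 107752 = 147683)
(-407554 + √(109398 + W))*(V - 100*178) = (-407554 + √(109398 + 487))*(147683 - 100*178) = (-407554 + √109885)*(147683 - 17800) = (-407554 + √109885)*129883 = -52934336182 + 129883*√109885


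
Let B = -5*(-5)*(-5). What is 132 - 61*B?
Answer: 7757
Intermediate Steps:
B = -125 (B = 25*(-5) = -125)
132 - 61*B = 132 - 61*(-125) = 132 + 7625 = 7757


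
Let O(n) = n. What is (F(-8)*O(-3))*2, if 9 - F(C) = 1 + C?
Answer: -96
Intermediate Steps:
F(C) = 8 - C (F(C) = 9 - (1 + C) = 9 + (-1 - C) = 8 - C)
(F(-8)*O(-3))*2 = ((8 - 1*(-8))*(-3))*2 = ((8 + 8)*(-3))*2 = (16*(-3))*2 = -48*2 = -96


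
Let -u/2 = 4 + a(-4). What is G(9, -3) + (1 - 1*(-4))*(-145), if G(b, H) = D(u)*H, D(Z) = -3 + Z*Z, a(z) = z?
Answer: -716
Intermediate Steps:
u = 0 (u = -2*(4 - 4) = -2*0 = 0)
D(Z) = -3 + Z²
G(b, H) = -3*H (G(b, H) = (-3 + 0²)*H = (-3 + 0)*H = -3*H)
G(9, -3) + (1 - 1*(-4))*(-145) = -3*(-3) + (1 - 1*(-4))*(-145) = 9 + (1 + 4)*(-145) = 9 + 5*(-145) = 9 - 725 = -716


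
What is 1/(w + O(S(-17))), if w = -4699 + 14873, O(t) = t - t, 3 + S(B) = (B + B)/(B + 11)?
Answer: 1/10174 ≈ 9.8290e-5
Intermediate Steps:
S(B) = -3 + 2*B/(11 + B) (S(B) = -3 + (B + B)/(B + 11) = -3 + (2*B)/(11 + B) = -3 + 2*B/(11 + B))
O(t) = 0
w = 10174
1/(w + O(S(-17))) = 1/(10174 + 0) = 1/10174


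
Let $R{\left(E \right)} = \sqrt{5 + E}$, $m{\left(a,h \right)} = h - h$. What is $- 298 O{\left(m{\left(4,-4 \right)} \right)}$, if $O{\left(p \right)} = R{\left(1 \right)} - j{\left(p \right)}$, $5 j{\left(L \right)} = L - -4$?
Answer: $\frac{1192}{5} - 298 \sqrt{6} \approx -491.55$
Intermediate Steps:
$m{\left(a,h \right)} = 0$
$j{\left(L \right)} = \frac{4}{5} + \frac{L}{5}$ ($j{\left(L \right)} = \frac{L - -4}{5} = \frac{L + 4}{5} = \frac{4 + L}{5} = \frac{4}{5} + \frac{L}{5}$)
$O{\left(p \right)} = - \frac{4}{5} + \sqrt{6} - \frac{p}{5}$ ($O{\left(p \right)} = \sqrt{5 + 1} - \left(\frac{4}{5} + \frac{p}{5}\right) = \sqrt{6} - \left(\frac{4}{5} + \frac{p}{5}\right) = - \frac{4}{5} + \sqrt{6} - \frac{p}{5}$)
$- 298 O{\left(m{\left(4,-4 \right)} \right)} = - 298 \left(- \frac{4}{5} + \sqrt{6} - 0\right) = - 298 \left(- \frac{4}{5} + \sqrt{6} + 0\right) = - 298 \left(- \frac{4}{5} + \sqrt{6}\right) = \frac{1192}{5} - 298 \sqrt{6}$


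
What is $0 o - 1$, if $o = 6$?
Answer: $-1$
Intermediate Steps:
$0 o - 1 = 0 \cdot 6 - 1 = 0 - 1 = -1$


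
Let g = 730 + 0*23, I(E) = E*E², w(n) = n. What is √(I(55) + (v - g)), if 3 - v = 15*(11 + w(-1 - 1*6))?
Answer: 2*√41397 ≈ 406.92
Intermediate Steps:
I(E) = E³
v = -57 (v = 3 - 15*(11 + (-1 - 1*6)) = 3 - 15*(11 + (-1 - 6)) = 3 - 15*(11 - 7) = 3 - 15*4 = 3 - 1*60 = 3 - 60 = -57)
g = 730 (g = 730 + 0 = 730)
√(I(55) + (v - g)) = √(55³ + (-57 - 1*730)) = √(166375 + (-57 - 730)) = √(166375 - 787) = √165588 = 2*√41397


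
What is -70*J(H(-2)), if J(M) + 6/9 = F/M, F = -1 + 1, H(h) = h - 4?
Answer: 140/3 ≈ 46.667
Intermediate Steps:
H(h) = -4 + h
F = 0
J(M) = -⅔ (J(M) = -⅔ + 0/M = -⅔ + 0 = -⅔)
-70*J(H(-2)) = -70*(-⅔) = 140/3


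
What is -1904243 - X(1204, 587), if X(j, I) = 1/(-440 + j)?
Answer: -1454841653/764 ≈ -1.9042e+6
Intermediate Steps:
-1904243 - X(1204, 587) = -1904243 - 1/(-440 + 1204) = -1904243 - 1/764 = -1454841653/764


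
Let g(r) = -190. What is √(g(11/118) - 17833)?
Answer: I*√18023 ≈ 134.25*I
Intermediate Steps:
√(g(11/118) - 17833) = √(-190 - 17833) = √(-18023) = I*√18023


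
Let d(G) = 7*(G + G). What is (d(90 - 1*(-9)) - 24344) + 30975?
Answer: 8017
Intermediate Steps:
d(G) = 14*G (d(G) = 7*(2*G) = 14*G)
(d(90 - 1*(-9)) - 24344) + 30975 = (14*(90 - 1*(-9)) - 24344) + 30975 = (14*(90 + 9) - 24344) + 30975 = (14*99 - 24344) + 30975 = (1386 - 24344) + 30975 = -22958 + 30975 = 8017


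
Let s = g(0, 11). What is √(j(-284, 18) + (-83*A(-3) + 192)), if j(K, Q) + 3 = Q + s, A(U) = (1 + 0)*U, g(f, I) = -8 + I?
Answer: 3*√51 ≈ 21.424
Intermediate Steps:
A(U) = U (A(U) = 1*U = U)
s = 3 (s = -8 + 11 = 3)
j(K, Q) = Q (j(K, Q) = -3 + (Q + 3) = -3 + (3 + Q) = Q)
√(j(-284, 18) + (-83*A(-3) + 192)) = √(18 + (-83*(-3) + 192)) = √(18 + (249 + 192)) = √(18 + 441) = √459 = 3*√51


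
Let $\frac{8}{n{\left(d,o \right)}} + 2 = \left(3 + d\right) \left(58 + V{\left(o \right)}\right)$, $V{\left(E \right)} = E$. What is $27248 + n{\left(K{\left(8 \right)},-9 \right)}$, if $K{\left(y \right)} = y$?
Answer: $\frac{14632184}{537} \approx 27248.0$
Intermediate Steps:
$n{\left(d,o \right)} = \frac{8}{-2 + \left(3 + d\right) \left(58 + o\right)}$
$27248 + n{\left(K{\left(8 \right)},-9 \right)} = 27248 + \frac{8}{172 + 3 \left(-9\right) + 58 \cdot 8 + 8 \left(-9\right)} = 27248 + \frac{8}{172 - 27 + 464 - 72} = 27248 + \frac{8}{537} = \frac{14632184}{537}$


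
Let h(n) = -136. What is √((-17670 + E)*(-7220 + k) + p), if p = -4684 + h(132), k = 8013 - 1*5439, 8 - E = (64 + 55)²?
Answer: √147844838 ≈ 12159.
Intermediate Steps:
E = -14153 (E = 8 - (64 + 55)² = 8 - 1*119² = 8 - 1*14161 = 8 - 14161 = -14153)
k = 2574 (k = 8013 - 5439 = 2574)
p = -4820 (p = -4684 - 136 = -4820)
√((-17670 + E)*(-7220 + k) + p) = √((-17670 - 14153)*(-7220 + 2574) - 4820) = √(-31823*(-4646) - 4820) = √(147849658 - 4820) = √147844838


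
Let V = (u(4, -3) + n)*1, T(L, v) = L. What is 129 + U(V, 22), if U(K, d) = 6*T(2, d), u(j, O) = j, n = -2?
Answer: 141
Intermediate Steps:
V = 2 (V = (4 - 2)*1 = 2*1 = 2)
U(K, d) = 12 (U(K, d) = 6*2 = 12)
129 + U(V, 22) = 129 + 12 = 141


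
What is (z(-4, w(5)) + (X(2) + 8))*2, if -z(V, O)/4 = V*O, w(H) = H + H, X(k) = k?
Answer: 340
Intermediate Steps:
w(H) = 2*H
z(V, O) = -4*O*V (z(V, O) = -4*V*O = -4*O*V)
(z(-4, w(5)) + (X(2) + 8))*2 = (-4*2*5*(-4) + (2 + 8))*2 = (-4*10*(-4) + 10)*2 = (160 + 10)*2 = 170*2 = 340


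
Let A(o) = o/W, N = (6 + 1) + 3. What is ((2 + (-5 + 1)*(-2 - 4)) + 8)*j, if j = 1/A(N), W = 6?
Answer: 102/5 ≈ 20.400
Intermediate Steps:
N = 10 (N = 7 + 3 = 10)
A(o) = o/6
j = 3/5 (j = 1/((1/6)*10) = 1/(5/3) = 3/5 ≈ 0.60000)
((2 + (-5 + 1)*(-2 - 4)) + 8)*j = ((2 + (-5 + 1)*(-2 - 4)) + 8)*(3/5) = ((2 - 4*(-6)) + 8)*(3/5) = ((2 + 24) + 8)*(3/5) = (26 + 8)*(3/5) = 34*(3/5) = 102/5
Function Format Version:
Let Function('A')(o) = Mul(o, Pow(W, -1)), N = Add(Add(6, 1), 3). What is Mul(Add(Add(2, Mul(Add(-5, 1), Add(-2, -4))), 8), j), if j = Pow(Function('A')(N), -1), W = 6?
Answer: Rational(102, 5) ≈ 20.400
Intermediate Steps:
N = 10 (N = Add(7, 3) = 10)
Function('A')(o) = Mul(Rational(1, 6), o) (Function('A')(o) = Mul(o, Pow(6, -1)) = Mul(o, Rational(1, 6)) = Mul(Rational(1, 6), o))
j = Rational(3, 5) (j = Pow(Mul(Rational(1, 6), 10), -1) = Pow(Rational(5, 3), -1) = Rational(3, 5) ≈ 0.60000)
Mul(Add(Add(2, Mul(Add(-5, 1), Add(-2, -4))), 8), j) = Mul(Add(Add(2, Mul(Add(-5, 1), Add(-2, -4))), 8), Rational(3, 5)) = Mul(Add(Add(2, Mul(-4, -6)), 8), Rational(3, 5)) = Mul(Add(Add(2, 24), 8), Rational(3, 5)) = Mul(Add(26, 8), Rational(3, 5)) = Mul(34, Rational(3, 5)) = Rational(102, 5)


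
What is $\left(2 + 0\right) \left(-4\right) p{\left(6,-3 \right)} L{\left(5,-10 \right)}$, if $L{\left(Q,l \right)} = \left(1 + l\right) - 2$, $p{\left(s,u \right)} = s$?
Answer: $528$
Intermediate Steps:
$L{\left(Q,l \right)} = -1 + l$
$\left(2 + 0\right) \left(-4\right) p{\left(6,-3 \right)} L{\left(5,-10 \right)} = \left(2 + 0\right) \left(-4\right) 6 \left(-1 - 10\right) = 2 \left(-4\right) 6 \left(-11\right) = \left(-8\right) 6 \left(-11\right) = \left(-48\right) \left(-11\right) = 528$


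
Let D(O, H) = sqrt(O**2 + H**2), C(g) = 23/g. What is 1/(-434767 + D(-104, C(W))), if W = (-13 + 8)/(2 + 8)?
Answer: -434767/189022331357 - 2*sqrt(3233)/189022331357 ≈ -2.3007e-6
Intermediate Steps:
W = -1/2 (W = -5/10 = -5*1/10 = -1/2 ≈ -0.50000)
D(O, H) = sqrt(H**2 + O**2)
1/(-434767 + D(-104, C(W))) = 1/(-434767 + sqrt((23/(-1/2))**2 + (-104)**2)) = 1/(-434767 + sqrt((23*(-2))**2 + 10816)) = 1/(-434767 + sqrt((-46)**2 + 10816)) = 1/(-434767 + sqrt(2116 + 10816)) = 1/(-434767 + sqrt(12932)) = 1/(-434767 + 2*sqrt(3233))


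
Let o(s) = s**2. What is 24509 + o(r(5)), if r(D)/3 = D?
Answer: 24734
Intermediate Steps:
r(D) = 3*D
24509 + o(r(5)) = 24509 + (3*5)**2 = 24509 + 15**2 = 24509 + 225 = 24734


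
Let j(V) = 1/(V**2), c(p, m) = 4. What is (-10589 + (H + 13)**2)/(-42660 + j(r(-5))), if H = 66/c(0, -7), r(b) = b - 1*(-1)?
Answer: 155500/682559 ≈ 0.22782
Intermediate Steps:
r(b) = 1 + b (r(b) = b + 1 = 1 + b)
H = 33/2 (H = 66/4 = 66*(1/4) = 33/2 ≈ 16.500)
j(V) = V**(-2)
(-10589 + (H + 13)**2)/(-42660 + j(r(-5))) = (-10589 + (33/2 + 13)**2)/(-42660 + (1 - 5)**(-2)) = (-10589 + (59/2)**2)/(-42660 + (-4)**(-2)) = (-10589 + 3481/4)/(-42660 + 1/16) = -38875/(4*(-682559/16)) = -38875/4*(-16/682559) = 155500/682559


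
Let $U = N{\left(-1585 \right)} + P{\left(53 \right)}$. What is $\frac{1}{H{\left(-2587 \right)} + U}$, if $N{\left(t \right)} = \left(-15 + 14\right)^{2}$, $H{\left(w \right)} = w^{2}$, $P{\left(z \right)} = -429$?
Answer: $\frac{1}{6692141} \approx 1.4943 \cdot 10^{-7}$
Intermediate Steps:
$N{\left(t \right)} = 1$ ($N{\left(t \right)} = \left(-1\right)^{2} = 1$)
$U = -428$ ($U = 1 - 429 = -428$)
$\frac{1}{H{\left(-2587 \right)} + U} = \frac{1}{\left(-2587\right)^{2} - 428} = \frac{1}{6692569 - 428} = \frac{1}{6692141}$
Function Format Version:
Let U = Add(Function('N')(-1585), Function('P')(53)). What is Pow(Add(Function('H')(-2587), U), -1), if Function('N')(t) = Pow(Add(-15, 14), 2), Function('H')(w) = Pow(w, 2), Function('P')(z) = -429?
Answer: Rational(1, 6692141) ≈ 1.4943e-7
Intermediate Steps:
Function('N')(t) = 1 (Function('N')(t) = Pow(-1, 2) = 1)
U = -428 (U = Add(1, -429) = -428)
Pow(Add(Function('H')(-2587), U), -1) = Pow(Add(Pow(-2587, 2), -428), -1) = Pow(Add(6692569, -428), -1) = Pow(6692141, -1) = Rational(1, 6692141)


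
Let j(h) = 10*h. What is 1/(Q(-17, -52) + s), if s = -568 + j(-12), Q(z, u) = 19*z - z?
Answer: -1/994 ≈ -0.0010060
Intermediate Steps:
Q(z, u) = 18*z
s = -688 (s = -568 + 10*(-12) = -568 - 120 = -688)
1/(Q(-17, -52) + s) = 1/(18*(-17) - 688) = 1/(-306 - 688) = 1/(-994) = -1/994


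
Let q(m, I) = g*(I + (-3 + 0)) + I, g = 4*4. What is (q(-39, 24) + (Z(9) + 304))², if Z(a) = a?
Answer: 452929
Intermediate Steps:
g = 16
q(m, I) = -48 + 17*I (q(m, I) = 16*(I + (-3 + 0)) + I = 16*(I - 3) + I = 16*(-3 + I) + I = (-48 + 16*I) + I = -48 + 17*I)
(q(-39, 24) + (Z(9) + 304))² = ((-48 + 17*24) + (9 + 304))² = ((-48 + 408) + 313)² = (360 + 313)² = 673² = 452929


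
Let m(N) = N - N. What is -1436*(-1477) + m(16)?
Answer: 2120972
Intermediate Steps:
m(N) = 0
-1436*(-1477) + m(16) = -1436*(-1477) + 0 = 2120972 + 0 = 2120972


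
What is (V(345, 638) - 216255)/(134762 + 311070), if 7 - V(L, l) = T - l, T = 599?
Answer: -216209/445832 ≈ -0.48496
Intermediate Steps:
V(L, l) = -592 + l (V(L, l) = 7 - (599 - l) = 7 + (-599 + l) = -592 + l)
(V(345, 638) - 216255)/(134762 + 311070) = ((-592 + 638) - 216255)/(134762 + 311070) = (46 - 216255)/445832 = -216209*1/445832 = -216209/445832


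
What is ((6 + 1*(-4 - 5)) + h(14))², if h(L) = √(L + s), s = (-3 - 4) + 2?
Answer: 0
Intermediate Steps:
s = -5 (s = -7 + 2 = -5)
h(L) = √(-5 + L) (h(L) = √(L - 5) = √(-5 + L))
((6 + 1*(-4 - 5)) + h(14))² = ((6 + 1*(-4 - 5)) + √(-5 + 14))² = ((6 + 1*(-9)) + √9)² = ((6 - 9) + 3)² = (-3 + 3)² = 0² = 0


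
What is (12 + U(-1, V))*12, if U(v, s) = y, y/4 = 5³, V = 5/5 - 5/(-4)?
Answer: 6144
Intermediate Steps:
V = 9/4 (V = 5*(⅕) - 5*(-¼) = 1 + 5/4 = 9/4 ≈ 2.2500)
y = 500 (y = 4*5³ = 4*125 = 500)
U(v, s) = 500
(12 + U(-1, V))*12 = (12 + 500)*12 = 512*12 = 6144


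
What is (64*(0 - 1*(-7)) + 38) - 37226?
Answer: -36740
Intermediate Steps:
(64*(0 - 1*(-7)) + 38) - 37226 = (64*(0 + 7) + 38) - 37226 = (64*7 + 38) - 37226 = (448 + 38) - 37226 = 486 - 37226 = -36740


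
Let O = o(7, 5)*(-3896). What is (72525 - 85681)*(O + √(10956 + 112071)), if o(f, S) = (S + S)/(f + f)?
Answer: 256278880/7 - 13156*√123027 ≈ 3.1997e+7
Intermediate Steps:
o(f, S) = S/f (o(f, S) = (2*S)/((2*f)) = (2*S)*(1/(2*f)) = S/f)
O = -19480/7 (O = (5/7)*(-3896) = -19480/7 ≈ -2782.9)
(72525 - 85681)*(O + √(10956 + 112071)) = (72525 - 85681)*(-19480/7 + √(10956 + 112071)) = -13156*(-19480/7 + √123027) = 256278880/7 - 13156*√123027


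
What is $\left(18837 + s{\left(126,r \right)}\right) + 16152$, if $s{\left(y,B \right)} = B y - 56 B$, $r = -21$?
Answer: $33519$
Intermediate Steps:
$s{\left(y,B \right)} = - 56 B + B y$
$\left(18837 + s{\left(126,r \right)}\right) + 16152 = \left(18837 - 21 \left(-56 + 126\right)\right) + 16152 = \left(18837 - 1470\right) + 16152 = 17367 + 16152 = 33519$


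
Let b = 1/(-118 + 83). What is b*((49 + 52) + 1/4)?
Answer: -81/28 ≈ -2.8929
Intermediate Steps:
b = -1/35 (b = 1/(-35) = -1/35 ≈ -0.028571)
b*((49 + 52) + 1/4) = -((49 + 52) + 1/4)/35 = -(101 + ¼)/35 = -1/35*405/4 = -81/28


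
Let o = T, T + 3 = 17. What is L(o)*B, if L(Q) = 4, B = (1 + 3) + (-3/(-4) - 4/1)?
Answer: 3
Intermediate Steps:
T = 14 (T = -3 + 17 = 14)
o = 14
B = 3/4 (B = 4 + (-3*(-1/4) - 4*1) = 4 + (3/4 - 4) = 4 - 13/4 = 3/4 ≈ 0.75000)
L(o)*B = 4*(3/4) = 3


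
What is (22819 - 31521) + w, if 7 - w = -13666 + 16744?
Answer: -11773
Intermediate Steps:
w = -3071 (w = 7 - (-13666 + 16744) = 7 - 1*3078 = 7 - 3078 = -3071)
(22819 - 31521) + w = (22819 - 31521) - 3071 = -8702 - 3071 = -11773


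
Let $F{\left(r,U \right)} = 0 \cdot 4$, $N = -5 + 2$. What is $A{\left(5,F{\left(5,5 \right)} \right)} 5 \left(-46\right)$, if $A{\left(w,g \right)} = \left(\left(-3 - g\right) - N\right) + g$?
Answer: $0$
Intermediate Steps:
$N = -3$
$F{\left(r,U \right)} = 0$
$A{\left(w,g \right)} = 0$ ($A{\left(w,g \right)} = \left(\left(-3 - g\right) - -3\right) + g = \left(\left(-3 - g\right) + 3\right) + g = - g + g = 0$)
$A{\left(5,F{\left(5,5 \right)} \right)} 5 \left(-46\right) = 0 \cdot 5 \left(-46\right) = 0 \left(-46\right) = 0$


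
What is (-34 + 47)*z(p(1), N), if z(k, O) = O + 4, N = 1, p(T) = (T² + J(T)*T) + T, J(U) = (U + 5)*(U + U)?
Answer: 65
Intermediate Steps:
J(U) = 2*U*(5 + U) (J(U) = (5 + U)*(2*U) = 2*U*(5 + U))
p(T) = T + T² + 2*T²*(5 + T) (p(T) = (T² + (2*T*(5 + T))*T) + T = (T² + 2*T²*(5 + T)) + T = T + T² + 2*T²*(5 + T))
z(k, O) = 4 + O
(-34 + 47)*z(p(1), N) = (-34 + 47)*(4 + 1) = 13*5 = 65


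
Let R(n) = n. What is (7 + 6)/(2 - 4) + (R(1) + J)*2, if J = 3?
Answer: 3/2 ≈ 1.5000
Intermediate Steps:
(7 + 6)/(2 - 4) + (R(1) + J)*2 = (7 + 6)/(2 - 4) + (1 + 3)*2 = 13/(-2) + 4*2 = 13*(-½) + 8 = -13/2 + 8 = 3/2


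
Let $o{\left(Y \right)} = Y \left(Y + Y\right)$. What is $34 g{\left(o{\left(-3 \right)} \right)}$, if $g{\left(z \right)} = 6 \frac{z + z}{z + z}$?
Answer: $204$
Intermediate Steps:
$o{\left(Y \right)} = 2 Y^{2}$ ($o{\left(Y \right)} = Y 2 Y = 2 Y^{2}$)
$g{\left(z \right)} = 6$ ($g{\left(z \right)} = 6 \frac{2 z}{2 z} = 6 \cdot 2 z \frac{1}{2 z} = 6 \cdot 1 = 6$)
$34 g{\left(o{\left(-3 \right)} \right)} = 34 \cdot 6 = 204$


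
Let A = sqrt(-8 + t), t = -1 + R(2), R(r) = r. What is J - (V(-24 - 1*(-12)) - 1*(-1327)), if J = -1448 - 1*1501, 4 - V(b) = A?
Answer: -4280 + I*sqrt(7) ≈ -4280.0 + 2.6458*I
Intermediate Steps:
t = 1 (t = -1 + 2 = 1)
A = I*sqrt(7) (A = sqrt(-8 + 1) = sqrt(-7) = I*sqrt(7) ≈ 2.6458*I)
V(b) = 4 - I*sqrt(7)
J = -2949 (J = -1448 - 1501 = -2949)
J - (V(-24 - 1*(-12)) - 1*(-1327)) = -2949 - ((4 - I*sqrt(7)) - 1*(-1327)) = -2949 - ((4 - I*sqrt(7)) + 1327) = -2949 - (1331 - I*sqrt(7)) = -2949 + (-1331 + I*sqrt(7)) = -4280 + I*sqrt(7)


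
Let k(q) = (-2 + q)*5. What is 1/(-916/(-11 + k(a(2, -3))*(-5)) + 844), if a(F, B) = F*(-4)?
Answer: 239/200800 ≈ 0.0011902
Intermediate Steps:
a(F, B) = -4*F
k(q) = -10 + 5*q
1/(-916/(-11 + k(a(2, -3))*(-5)) + 844) = 1/(-916/(-11 + (-10 + 5*(-4*2))*(-5)) + 844) = 1/(-916/(-11 + (-10 + 5*(-8))*(-5)) + 844) = 1/(-916/(-11 + (-10 - 40)*(-5)) + 844) = 1/(-916/(-11 - 50*(-5)) + 844) = 1/(-916/(-11 + 250) + 844) = 1/(-916/239 + 844) = 1/(200800/239) = 239/200800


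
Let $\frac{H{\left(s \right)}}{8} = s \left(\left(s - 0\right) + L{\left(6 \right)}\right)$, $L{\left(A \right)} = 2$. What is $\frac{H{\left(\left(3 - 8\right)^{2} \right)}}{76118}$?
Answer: $\frac{2700}{38059} \approx 0.070943$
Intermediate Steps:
$H{\left(s \right)} = 8 s \left(2 + s\right)$ ($H{\left(s \right)} = 8 s \left(\left(s - 0\right) + 2\right) = 8 s \left(\left(s + 0\right) + 2\right) = 8 s \left(s + 2\right) = 8 s \left(2 + s\right)$)
$\frac{H{\left(\left(3 - 8\right)^{2} \right)}}{76118} = \frac{8 \left(3 - 8\right)^{2} \left(2 + \left(3 - 8\right)^{2}\right)}{76118} = 8 \left(-5\right)^{2} \left(2 + \left(-5\right)^{2}\right) \frac{1}{76118} = 8 \cdot 25 \left(2 + 25\right) \frac{1}{76118} = 8 \cdot 25 \cdot 27 \cdot \frac{1}{76118} = 5400 \cdot \frac{1}{76118} = \frac{2700}{38059}$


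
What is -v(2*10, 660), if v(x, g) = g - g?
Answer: 0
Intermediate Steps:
v(x, g) = 0
-v(2*10, 660) = -1*0 = 0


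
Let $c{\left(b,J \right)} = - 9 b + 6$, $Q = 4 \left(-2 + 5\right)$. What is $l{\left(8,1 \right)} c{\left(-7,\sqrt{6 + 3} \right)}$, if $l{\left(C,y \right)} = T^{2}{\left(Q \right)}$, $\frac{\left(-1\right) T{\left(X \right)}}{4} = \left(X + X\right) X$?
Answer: $91570176$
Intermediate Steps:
$Q = 12$ ($Q = 4 \cdot 3 = 12$)
$c{\left(b,J \right)} = 6 - 9 b$
$T{\left(X \right)} = - 8 X^{2}$ ($T{\left(X \right)} = - 4 \left(X + X\right) X = - 4 \cdot 2 X X = - 4 \cdot 2 X^{2} = - 8 X^{2}$)
$l{\left(C,y \right)} = 1327104$ ($l{\left(C,y \right)} = \left(- 8 \cdot 12^{2}\right)^{2} = \left(\left(-8\right) 144\right)^{2} = \left(-1152\right)^{2} = 1327104$)
$l{\left(8,1 \right)} c{\left(-7,\sqrt{6 + 3} \right)} = 1327104 \left(6 - -63\right) = 1327104 \left(6 + 63\right) = 1327104 \cdot 69 = 91570176$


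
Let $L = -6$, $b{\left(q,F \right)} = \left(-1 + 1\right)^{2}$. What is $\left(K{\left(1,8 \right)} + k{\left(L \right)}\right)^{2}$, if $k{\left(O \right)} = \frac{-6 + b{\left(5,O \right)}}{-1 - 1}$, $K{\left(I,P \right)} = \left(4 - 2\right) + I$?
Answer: $36$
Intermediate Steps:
$b{\left(q,F \right)} = 0$ ($b{\left(q,F \right)} = 0^{2} = 0$)
$K{\left(I,P \right)} = 2 + I$
$k{\left(O \right)} = 3$ ($k{\left(O \right)} = \frac{-6 + 0}{-1 - 1} = - \frac{6}{-2} = \left(-6\right) \left(- \frac{1}{2}\right) = 3$)
$\left(K{\left(1,8 \right)} + k{\left(L \right)}\right)^{2} = \left(\left(2 + 1\right) + 3\right)^{2} = \left(3 + 3\right)^{2} = 6^{2} = 36$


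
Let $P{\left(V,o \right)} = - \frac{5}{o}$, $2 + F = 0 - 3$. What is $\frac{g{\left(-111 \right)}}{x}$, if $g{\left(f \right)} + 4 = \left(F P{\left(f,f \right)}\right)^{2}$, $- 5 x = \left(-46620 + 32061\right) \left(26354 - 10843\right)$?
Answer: $- \frac{243295}{2782385500329} \approx -8.7441 \cdot 10^{-8}$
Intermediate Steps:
$F = -5$ ($F = -2 + \left(0 - 3\right) = -2 - 3 = -5$)
$x = \frac{225824649}{5}$ ($x = - \frac{\left(-46620 + 32061\right) \left(26354 - 10843\right)}{5} = - \frac{\left(-14559\right) 15511}{5} = \left(- \frac{1}{5}\right) \left(-225824649\right) = \frac{225824649}{5} \approx 4.5165 \cdot 10^{7}$)
$g{\left(f \right)} = -4 + \frac{625}{f^{2}}$ ($g{\left(f \right)} = -4 + \left(- 5 \left(- \frac{5}{f}\right)\right)^{2} = -4 + \left(\frac{25}{f}\right)^{2} = -4 + \frac{625}{f^{2}}$)
$\frac{g{\left(-111 \right)}}{x} = \frac{-4 + \frac{625}{12321}}{\frac{225824649}{5}} = \left(-4 + 625 \cdot \frac{1}{12321}\right) \frac{5}{225824649} = \left(-4 + \frac{625}{12321}\right) \frac{5}{225824649} = \left(- \frac{48659}{12321}\right) \frac{5}{225824649} = - \frac{243295}{2782385500329}$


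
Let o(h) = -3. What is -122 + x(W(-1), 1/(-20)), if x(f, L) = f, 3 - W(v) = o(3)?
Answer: -116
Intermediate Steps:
W(v) = 6 (W(v) = 3 - 1*(-3) = 3 + 3 = 6)
-122 + x(W(-1), 1/(-20)) = -122 + 6 = -116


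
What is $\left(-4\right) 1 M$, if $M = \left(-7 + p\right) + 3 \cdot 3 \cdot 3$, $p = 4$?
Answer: $-96$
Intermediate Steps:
$M = 24$ ($M = \left(-7 + 4\right) + 3 \cdot 3 \cdot 3 = -3 + 9 \cdot 3 = -3 + 27 = 24$)
$\left(-4\right) 1 M = \left(-4\right) 1 \cdot 24 = \left(-4\right) 24 = -96$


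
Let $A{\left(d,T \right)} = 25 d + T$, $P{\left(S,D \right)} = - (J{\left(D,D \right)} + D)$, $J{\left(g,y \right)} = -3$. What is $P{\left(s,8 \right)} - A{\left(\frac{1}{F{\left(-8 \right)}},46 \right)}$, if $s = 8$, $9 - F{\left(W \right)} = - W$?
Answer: $-76$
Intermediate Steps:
$F{\left(W \right)} = 9 + W$ ($F{\left(W \right)} = 9 - - W = 9 + W$)
$P{\left(S,D \right)} = 3 - D$ ($P{\left(S,D \right)} = - (-3 + D) = 3 - D$)
$A{\left(d,T \right)} = T + 25 d$
$P{\left(s,8 \right)} - A{\left(\frac{1}{F{\left(-8 \right)}},46 \right)} = \left(3 - 8\right) - \left(46 + \frac{25}{9 - 8}\right) = \left(3 - 8\right) - \left(46 + \frac{25}{1}\right) = -5 - \left(46 + 25 \cdot 1\right) = -5 - \left(46 + 25\right) = -5 - 71 = -76$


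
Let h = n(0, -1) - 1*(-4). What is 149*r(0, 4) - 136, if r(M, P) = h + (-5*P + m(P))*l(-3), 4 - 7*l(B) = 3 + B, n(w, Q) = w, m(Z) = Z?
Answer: -6316/7 ≈ -902.29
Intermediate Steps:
h = 4 (h = 0 - 1*(-4) = 0 + 4 = 4)
l(B) = ⅐ - B/7 (l(B) = 4/7 - (3 + B)/7 = 4/7 + (-3/7 - B/7) = ⅐ - B/7)
r(M, P) = 4 - 16*P/7 (r(M, P) = 4 + (-5*P + P)*(⅐ - ⅐*(-3)) = 4 + (-4*P)*(⅐ + 3/7) = 4 - 4*P*(4/7) = 4 - 16*P/7)
149*r(0, 4) - 136 = 149*(4 - 16/7*4) - 136 = 149*(4 - 64/7) - 136 = 149*(-36/7) - 136 = -5364/7 - 136 = -6316/7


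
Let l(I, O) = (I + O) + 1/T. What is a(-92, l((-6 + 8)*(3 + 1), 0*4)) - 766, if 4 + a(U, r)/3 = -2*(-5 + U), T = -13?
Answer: -196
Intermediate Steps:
l(I, O) = -1/13 + I + O (l(I, O) = (I + O) + 1/(-13) = (I + O) - 1/13 = -1/13 + I + O)
a(U, r) = 18 - 6*U (a(U, r) = -12 + 3*(-2*(-5 + U)) = -12 + 3*(10 - 2*U) = -12 + (30 - 6*U) = 18 - 6*U)
a(-92, l((-6 + 8)*(3 + 1), 0*4)) - 766 = (18 - 6*(-92)) - 766 = (18 + 552) - 766 = 570 - 766 = -196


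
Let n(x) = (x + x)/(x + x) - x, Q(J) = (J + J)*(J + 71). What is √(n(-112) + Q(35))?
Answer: 9*√93 ≈ 86.793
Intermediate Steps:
Q(J) = 2*J*(71 + J) (Q(J) = (2*J)*(71 + J) = 2*J*(71 + J))
n(x) = 1 - x (n(x) = (2*x)/((2*x)) - x = (2*x)*(1/(2*x)) - x = 1 - x)
√(n(-112) + Q(35)) = √((1 - 1*(-112)) + 2*35*(71 + 35)) = √((1 + 112) + 2*35*106) = √(113 + 7420) = √7533 = 9*√93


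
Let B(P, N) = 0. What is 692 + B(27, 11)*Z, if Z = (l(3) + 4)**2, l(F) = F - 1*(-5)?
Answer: 692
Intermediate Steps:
l(F) = 5 + F (l(F) = F + 5 = 5 + F)
Z = 144 (Z = ((5 + 3) + 4)**2 = (8 + 4)**2 = 12**2 = 144)
692 + B(27, 11)*Z = 692 + 0*144 = 692 + 0 = 692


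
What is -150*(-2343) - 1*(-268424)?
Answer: 619874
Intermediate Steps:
-150*(-2343) - 1*(-268424) = 351450 + 268424 = 619874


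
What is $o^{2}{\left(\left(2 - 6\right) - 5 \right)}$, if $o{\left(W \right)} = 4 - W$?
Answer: $169$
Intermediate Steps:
$o^{2}{\left(\left(2 - 6\right) - 5 \right)} = \left(4 - \left(\left(2 - 6\right) - 5\right)\right)^{2} = \left(4 - \left(-4 - 5\right)\right)^{2} = \left(4 - -9\right)^{2} = \left(4 + 9\right)^{2} = 13^{2} = 169$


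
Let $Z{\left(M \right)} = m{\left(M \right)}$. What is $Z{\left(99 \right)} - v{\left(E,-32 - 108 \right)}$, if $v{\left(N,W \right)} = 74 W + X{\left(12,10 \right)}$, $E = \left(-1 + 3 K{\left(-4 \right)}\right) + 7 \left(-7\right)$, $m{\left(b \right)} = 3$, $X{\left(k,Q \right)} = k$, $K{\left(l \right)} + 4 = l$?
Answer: $10351$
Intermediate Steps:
$K{\left(l \right)} = -4 + l$
$Z{\left(M \right)} = 3$
$E = -74$ ($E = \left(-1 + 3 \left(-4 - 4\right)\right) + 7 \left(-7\right) = \left(-1 + 3 \left(-8\right)\right) - 49 = \left(-1 - 24\right) - 49 = -25 - 49 = -74$)
$v{\left(N,W \right)} = 12 + 74 W$ ($v{\left(N,W \right)} = 74 W + 12 = 12 + 74 W$)
$Z{\left(99 \right)} - v{\left(E,-32 - 108 \right)} = 3 - \left(12 + 74 \left(-32 - 108\right)\right) = 3 - \left(12 + 74 \left(-140\right)\right) = 3 - \left(12 - 10360\right) = 3 - -10348 = 3 + 10348 = 10351$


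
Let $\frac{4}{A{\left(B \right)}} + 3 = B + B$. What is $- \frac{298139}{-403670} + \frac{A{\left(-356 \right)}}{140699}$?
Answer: $\frac{5998543537087}{8121823042190} \approx 0.73857$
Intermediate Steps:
$A{\left(B \right)} = \frac{4}{-3 + 2 B}$ ($A{\left(B \right)} = \frac{4}{-3 + \left(B + B\right)} = \frac{4}{-3 + 2 B}$)
$- \frac{298139}{-403670} + \frac{A{\left(-356 \right)}}{140699} = - \frac{298139}{-403670} + \frac{4 \frac{1}{-3 + 2 \left(-356\right)}}{140699} = \left(-298139\right) \left(- \frac{1}{403670}\right) + \frac{4}{-3 - 712} \cdot \frac{1}{140699} = \frac{298139}{403670} + \frac{4}{-715} \cdot \frac{1}{140699} = \frac{298139}{403670} + 4 \left(- \frac{1}{715}\right) \frac{1}{140699} = \frac{298139}{403670} - \frac{4}{100599785} = \frac{5998543537087}{8121823042190}$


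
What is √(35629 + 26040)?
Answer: √61669 ≈ 248.33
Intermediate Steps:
√(35629 + 26040) = √61669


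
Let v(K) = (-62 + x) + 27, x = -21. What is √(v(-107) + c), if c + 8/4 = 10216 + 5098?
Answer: 2*√3814 ≈ 123.52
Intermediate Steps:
v(K) = -56 (v(K) = (-62 - 21) + 27 = -83 + 27 = -56)
c = 15312 (c = -2 + (10216 + 5098) = -2 + 15314 = 15312)
√(v(-107) + c) = √(-56 + 15312) = √15256 = 2*√3814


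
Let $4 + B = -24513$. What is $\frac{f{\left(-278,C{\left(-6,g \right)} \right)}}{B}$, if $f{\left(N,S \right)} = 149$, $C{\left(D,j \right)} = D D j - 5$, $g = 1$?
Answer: $- \frac{149}{24517} \approx -0.0060774$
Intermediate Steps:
$B = -24517$ ($B = -4 - 24513 = -24517$)
$C{\left(D,j \right)} = -5 + j D^{2}$ ($C{\left(D,j \right)} = D^{2} j - 5 = j D^{2} - 5 = -5 + j D^{2}$)
$\frac{f{\left(-278,C{\left(-6,g \right)} \right)}}{B} = \frac{149}{-24517} = 149 \left(- \frac{1}{24517}\right) = - \frac{149}{24517}$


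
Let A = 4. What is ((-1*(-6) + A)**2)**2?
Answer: 10000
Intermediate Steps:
((-1*(-6) + A)**2)**2 = ((-1*(-6) + 4)**2)**2 = ((6 + 4)**2)**2 = (10**2)**2 = 100**2 = 10000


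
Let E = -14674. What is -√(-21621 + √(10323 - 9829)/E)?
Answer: -I*√(4655569413396 + 14674*√494)/14674 ≈ -147.04*I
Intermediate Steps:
-√(-21621 + √(10323 - 9829)/E) = -√(-21621 + √(10323 - 9829)/(-14674)) = -√(-21621 + √494*(-1/14674)) = -√(-21621 - √494/14674)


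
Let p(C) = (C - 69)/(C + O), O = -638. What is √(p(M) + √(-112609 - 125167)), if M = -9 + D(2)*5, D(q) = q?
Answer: 2*√(221 + 8281*I*√14861)/91 ≈ 15.616 + 15.613*I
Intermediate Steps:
M = 1 (M = -9 + 2*5 = -9 + 10 = 1)
p(C) = (-69 + C)/(-638 + C) (p(C) = (C - 69)/(C - 638) = (-69 + C)/(-638 + C))
√(p(M) + √(-112609 - 125167)) = √((-69 + 1)/(-638 + 1) + √(-112609 - 125167)) = √(-68/(-637) + √(-237776)) = √(-1/637*(-68) + 4*I*√14861) = √(68/637 + 4*I*√14861)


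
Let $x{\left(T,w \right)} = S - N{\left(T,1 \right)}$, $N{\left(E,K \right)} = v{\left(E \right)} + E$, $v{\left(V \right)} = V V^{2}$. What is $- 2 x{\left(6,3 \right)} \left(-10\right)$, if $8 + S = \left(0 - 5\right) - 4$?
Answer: $-4780$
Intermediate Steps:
$v{\left(V \right)} = V^{3}$
$N{\left(E,K \right)} = E + E^{3}$ ($N{\left(E,K \right)} = E^{3} + E = E + E^{3}$)
$S = -17$ ($S = -8 + \left(\left(0 - 5\right) - 4\right) = -8 - 9 = -17$)
$x{\left(T,w \right)} = -17 - T - T^{3}$ ($x{\left(T,w \right)} = -17 - \left(T + T^{3}\right) = -17 - T - T^{3}$)
$- 2 x{\left(6,3 \right)} \left(-10\right) = - 2 \left(-17 - 6 - 6^{3}\right) \left(-10\right) = - 2 \left(-17 - 6 - 216\right) \left(-10\right) = \left(-2\right) \left(-239\right) \left(-10\right) = 478 \left(-10\right) = -4780$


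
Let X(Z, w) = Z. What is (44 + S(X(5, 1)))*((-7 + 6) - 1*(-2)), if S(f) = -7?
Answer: 37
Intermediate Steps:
(44 + S(X(5, 1)))*((-7 + 6) - 1*(-2)) = (44 - 7)*((-7 + 6) - 1*(-2)) = 37*(-1 + 2) = 37*1 = 37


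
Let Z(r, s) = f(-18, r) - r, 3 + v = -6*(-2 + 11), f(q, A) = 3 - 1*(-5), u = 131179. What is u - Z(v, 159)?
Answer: 131114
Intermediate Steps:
f(q, A) = 8 (f(q, A) = 3 + 5 = 8)
v = -57 (v = -3 - 6*(-2 + 11) = -3 - 6*9 = -3 - 54 = -57)
Z(r, s) = 8 - r
u - Z(v, 159) = 131179 - (8 - 1*(-57)) = 131179 - (8 + 57) = 131179 - 1*65 = 131179 - 65 = 131114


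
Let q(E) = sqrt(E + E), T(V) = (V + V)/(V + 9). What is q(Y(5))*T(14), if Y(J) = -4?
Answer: 56*I*sqrt(2)/23 ≈ 3.4433*I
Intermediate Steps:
T(V) = 2*V/(9 + V) (T(V) = (2*V)/(9 + V) = 2*V/(9 + V))
q(E) = sqrt(2)*sqrt(E) (q(E) = sqrt(2*E) = sqrt(2)*sqrt(E))
q(Y(5))*T(14) = (sqrt(2)*sqrt(-4))*(2*14/(9 + 14)) = (sqrt(2)*(2*I))*(2*14/23) = (2*I*sqrt(2))*(2*14*(1/23)) = (2*I*sqrt(2))*(28/23) = 56*I*sqrt(2)/23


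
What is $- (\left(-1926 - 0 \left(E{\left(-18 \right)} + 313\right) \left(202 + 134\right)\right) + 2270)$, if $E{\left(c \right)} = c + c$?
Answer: $-344$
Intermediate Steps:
$E{\left(c \right)} = 2 c$
$- (\left(-1926 - 0 \left(E{\left(-18 \right)} + 313\right) \left(202 + 134\right)\right) + 2270) = - (\left(-1926 - 0 \left(2 \left(-18\right) + 313\right) \left(202 + 134\right)\right) + 2270) = - (\left(-1926 - 0 \left(-36 + 313\right) 336\right) + 2270) = - (\left(-1926 - 0 \cdot 277 \cdot 336\right) + 2270) = - (\left(-1926 - 0 \cdot 93072\right) + 2270) = - (\left(-1926 - 0\right) + 2270) = - (\left(-1926 + 0\right) + 2270) = - (-1926 + 2270) = \left(-1\right) 344 = -344$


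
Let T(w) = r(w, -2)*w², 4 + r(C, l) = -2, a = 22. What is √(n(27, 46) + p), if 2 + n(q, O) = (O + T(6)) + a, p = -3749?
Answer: I*√3899 ≈ 62.442*I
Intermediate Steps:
r(C, l) = -6 (r(C, l) = -4 - 2 = -6)
T(w) = -6*w²
n(q, O) = -196 + O (n(q, O) = -2 + ((O - 6*6²) + 22) = -2 + ((O - 6*36) + 22) = -2 + ((O - 216) + 22) = -2 + ((-216 + O) + 22) = -2 + (-194 + O) = -196 + O)
√(n(27, 46) + p) = √((-196 + 46) - 3749) = √(-150 - 3749) = √(-3899) = I*√3899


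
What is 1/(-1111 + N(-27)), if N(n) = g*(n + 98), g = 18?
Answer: 1/167 ≈ 0.0059880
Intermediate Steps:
N(n) = 1764 + 18*n (N(n) = 18*(n + 98) = 18*(98 + n) = 1764 + 18*n)
1/(-1111 + N(-27)) = 1/(-1111 + (1764 + 18*(-27))) = 1/(-1111 + (1764 - 486)) = 1/(-1111 + 1278) = 1/167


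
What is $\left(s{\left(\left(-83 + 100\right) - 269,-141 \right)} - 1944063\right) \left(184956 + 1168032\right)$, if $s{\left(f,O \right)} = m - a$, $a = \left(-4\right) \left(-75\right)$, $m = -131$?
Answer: $-2630877048072$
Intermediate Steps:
$a = 300$
$s{\left(f,O \right)} = -431$ ($s{\left(f,O \right)} = -131 - 300 = -431$)
$\left(s{\left(\left(-83 + 100\right) - 269,-141 \right)} - 1944063\right) \left(184956 + 1168032\right) = \left(-431 - 1944063\right) \left(184956 + 1168032\right) = \left(-1944494\right) 1352988 = -2630877048072$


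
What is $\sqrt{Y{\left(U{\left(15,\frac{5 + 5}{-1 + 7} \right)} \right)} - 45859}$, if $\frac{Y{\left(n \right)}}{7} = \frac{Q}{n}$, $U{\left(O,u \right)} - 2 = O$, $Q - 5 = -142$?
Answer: $\frac{i \sqrt{13269554}}{17} \approx 214.28 i$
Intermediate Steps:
$Q = -137$ ($Q = 5 - 142 = -137$)
$U{\left(O,u \right)} = 2 + O$
$Y{\left(n \right)} = - \frac{959}{n}$ ($Y{\left(n \right)} = 7 \left(- \frac{137}{n}\right) = - \frac{959}{n}$)
$\sqrt{Y{\left(U{\left(15,\frac{5 + 5}{-1 + 7} \right)} \right)} - 45859} = \sqrt{- \frac{959}{2 + 15} - 45859} = \sqrt{- \frac{959}{17} - 45859} = \sqrt{- \frac{780562}{17}} = \frac{i \sqrt{13269554}}{17}$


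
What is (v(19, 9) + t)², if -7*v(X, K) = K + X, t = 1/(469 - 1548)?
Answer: 18636489/1164241 ≈ 16.007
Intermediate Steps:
t = -1/1079 (t = 1/(-1079) = -1/1079 ≈ -0.00092678)
v(X, K) = -K/7 - X/7 (v(X, K) = -(K + X)/7 = -K/7 - X/7)
(v(19, 9) + t)² = ((-⅐*9 - ⅐*19) - 1/1079)² = ((-9/7 - 19/7) - 1/1079)² = (-4 - 1/1079)² = (-4317/1079)² = 18636489/1164241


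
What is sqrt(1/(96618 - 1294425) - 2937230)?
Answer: I*sqrt(4214166096935638077)/1197807 ≈ 1713.8*I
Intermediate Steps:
sqrt(1/(96618 - 1294425) - 2937230) = sqrt(1/(-1197807) - 2937230) = sqrt(-1/1197807 - 2937230) = sqrt(-3518234654611/1197807) = I*sqrt(4214166096935638077)/1197807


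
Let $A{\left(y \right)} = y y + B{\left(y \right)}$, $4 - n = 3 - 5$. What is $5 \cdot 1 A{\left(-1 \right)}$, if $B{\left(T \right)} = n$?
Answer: $35$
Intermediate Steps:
$n = 6$ ($n = 4 - \left(3 - 5\right) = 4 - -2 = 4 + 2 = 6$)
$B{\left(T \right)} = 6$
$A{\left(y \right)} = 6 + y^{2}$ ($A{\left(y \right)} = y y + 6 = y^{2} + 6 = 6 + y^{2}$)
$5 \cdot 1 A{\left(-1 \right)} = 5 \cdot 1 \left(6 + \left(-1\right)^{2}\right) = 5 \left(6 + 1\right) = 5 \cdot 7 = 35$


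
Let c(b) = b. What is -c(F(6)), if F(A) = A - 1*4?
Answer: -2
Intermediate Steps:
F(A) = -4 + A (F(A) = A - 4 = -4 + A)
-c(F(6)) = -(-4 + 6) = -1*2 = -2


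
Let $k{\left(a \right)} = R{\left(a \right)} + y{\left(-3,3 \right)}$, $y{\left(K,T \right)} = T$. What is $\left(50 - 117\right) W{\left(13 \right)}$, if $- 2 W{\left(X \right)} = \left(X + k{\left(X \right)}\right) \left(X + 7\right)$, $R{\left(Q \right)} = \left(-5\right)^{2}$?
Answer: $27470$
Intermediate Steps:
$R{\left(Q \right)} = 25$
$k{\left(a \right)} = 28$ ($k{\left(a \right)} = 25 + 3 = 28$)
$W{\left(X \right)} = - \frac{\left(7 + X\right) \left(28 + X\right)}{2}$ ($W{\left(X \right)} = - \frac{\left(X + 28\right) \left(X + 7\right)}{2} = - \frac{\left(28 + X\right) \left(7 + X\right)}{2} = - \frac{\left(7 + X\right) \left(28 + X\right)}{2}$)
$\left(50 - 117\right) W{\left(13 \right)} = \left(50 - 117\right) \left(-98 - \frac{455}{2} - \frac{13^{2}}{2}\right) = - 67 \left(-98 - \frac{455}{2} - \frac{169}{2}\right) = \left(-67\right) \left(-410\right) = 27470$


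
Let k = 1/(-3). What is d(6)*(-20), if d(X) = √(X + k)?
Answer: -20*√51/3 ≈ -47.609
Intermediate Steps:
k = -⅓ ≈ -0.33333
d(X) = √(-⅓ + X) (d(X) = √(X - ⅓) = √(-⅓ + X))
d(6)*(-20) = (√(-3 + 9*6)/3)*(-20) = (√(-3 + 54)/3)*(-20) = (√51/3)*(-20) = -20*√51/3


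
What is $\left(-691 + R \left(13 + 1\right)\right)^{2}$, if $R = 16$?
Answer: $218089$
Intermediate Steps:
$\left(-691 + R \left(13 + 1\right)\right)^{2} = \left(-691 + 16 \left(13 + 1\right)\right)^{2} = \left(-691 + 16 \cdot 14\right)^{2} = \left(-691 + 224\right)^{2} = \left(-467\right)^{2} = 218089$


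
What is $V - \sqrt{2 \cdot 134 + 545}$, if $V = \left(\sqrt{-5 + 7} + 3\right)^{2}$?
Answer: $\left(3 + \sqrt{2}\right)^{2} - \sqrt{813} \approx -9.0279$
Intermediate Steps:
$V = \left(3 + \sqrt{2}\right)^{2}$ ($V = \left(\sqrt{2} + 3\right)^{2} = \left(3 + \sqrt{2}\right)^{2} \approx 19.485$)
$V - \sqrt{2 \cdot 134 + 545} = \left(3 + \sqrt{2}\right)^{2} - \sqrt{2 \cdot 134 + 545} = \left(3 + \sqrt{2}\right)^{2} - \sqrt{268 + 545} = \left(3 + \sqrt{2}\right)^{2} - \sqrt{813}$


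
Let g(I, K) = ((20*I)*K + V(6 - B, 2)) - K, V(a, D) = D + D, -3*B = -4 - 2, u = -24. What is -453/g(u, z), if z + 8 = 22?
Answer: 453/6730 ≈ 0.067311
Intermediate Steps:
B = 2 (B = -(-4 - 2)/3 = -⅓*(-6) = 2)
z = 14 (z = -8 + 22 = 14)
V(a, D) = 2*D
g(I, K) = 4 - K + 20*I*K (g(I, K) = ((20*I)*K + 2*2) - K = (20*I*K + 4) - K = (4 + 20*I*K) - K = 4 - K + 20*I*K)
-453/g(u, z) = -453/(4 - 1*14 + 20*(-24)*14) = -453/(4 - 14 - 6720) = -453/(-6730) = -453*(-1/6730) = 453/6730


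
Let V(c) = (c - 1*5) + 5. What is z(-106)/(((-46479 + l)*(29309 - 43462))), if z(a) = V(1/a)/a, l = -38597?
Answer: 1/13529049936208 ≈ 7.3915e-14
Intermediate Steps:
V(c) = c (V(c) = (c - 5) + 5 = (-5 + c) + 5 = c)
z(a) = a⁻² (z(a) = 1/(a*a) = a⁻²)
z(-106)/(((-46479 + l)*(29309 - 43462))) = 1/((-106)²*(((-46479 - 38597)*(29309 - 43462)))) = 1/(11236*((-85076*(-14153)))) = (1/11236)/1204080628 = (1/11236)*(1/1204080628) = 1/13529049936208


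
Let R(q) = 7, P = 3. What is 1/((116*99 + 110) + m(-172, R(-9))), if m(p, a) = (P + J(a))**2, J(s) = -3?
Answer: 1/11594 ≈ 8.6252e-5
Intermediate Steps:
m(p, a) = 0 (m(p, a) = (3 - 3)**2 = 0**2 = 0)
1/((116*99 + 110) + m(-172, R(-9))) = 1/((116*99 + 110) + 0) = 1/((11484 + 110) + 0) = 1/(11594 + 0) = 1/11594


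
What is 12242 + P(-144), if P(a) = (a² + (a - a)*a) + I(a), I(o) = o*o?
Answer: 53714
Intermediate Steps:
I(o) = o²
P(a) = 2*a² (P(a) = (a² + (a - a)*a) + a² = (a² + 0*a) + a² = (a² + 0) + a² = a² + a² = 2*a²)
12242 + P(-144) = 12242 + 2*(-144)² = 12242 + 2*20736 = 12242 + 41472 = 53714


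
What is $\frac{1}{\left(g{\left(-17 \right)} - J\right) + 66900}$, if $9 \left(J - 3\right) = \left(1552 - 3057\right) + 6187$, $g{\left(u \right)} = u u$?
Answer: $\frac{9}{599992} \approx 1.5 \cdot 10^{-5}$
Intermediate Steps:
$g{\left(u \right)} = u^{2}$
$J = \frac{4709}{9}$ ($J = 3 + \frac{\left(1552 - 3057\right) + 6187}{9} = 3 + \frac{-1505 + 6187}{9} = 3 + \frac{1}{9} \cdot 4682 = 3 + \frac{4682}{9} = \frac{4709}{9} \approx 523.22$)
$\frac{1}{\left(g{\left(-17 \right)} - J\right) + 66900} = \frac{1}{\left(\left(-17\right)^{2} - \frac{4709}{9}\right) + 66900} = \frac{1}{\left(289 - \frac{4709}{9}\right) + 66900} = \frac{1}{- \frac{2108}{9} + 66900} = \frac{1}{\frac{599992}{9}} = \frac{9}{599992}$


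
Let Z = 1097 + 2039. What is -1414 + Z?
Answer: 1722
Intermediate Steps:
Z = 3136
-1414 + Z = -1414 + 3136 = 1722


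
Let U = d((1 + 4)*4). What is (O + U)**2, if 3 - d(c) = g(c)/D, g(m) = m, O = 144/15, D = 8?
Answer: 10201/100 ≈ 102.01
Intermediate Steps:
O = 48/5 (O = 144*(1/15) = 48/5 ≈ 9.6000)
d(c) = 3 - c/8
U = 1/2 (U = 3 - (1 + 4)*4/8 = 3 - 5*4/8 = 3 - 1/8*20 = 3 - 5/2 = 1/2 ≈ 0.50000)
(O + U)**2 = (48/5 + 1/2)**2 = (101/10)**2 = 10201/100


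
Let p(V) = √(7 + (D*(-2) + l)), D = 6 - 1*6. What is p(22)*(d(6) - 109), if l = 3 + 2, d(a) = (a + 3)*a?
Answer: -110*√3 ≈ -190.53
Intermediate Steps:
d(a) = a*(3 + a) (d(a) = (3 + a)*a = a*(3 + a))
D = 0 (D = 6 - 6 = 0)
l = 5
p(V) = 2*√3 (p(V) = √(7 + (0*(-2) + 5)) = √(7 + (0 + 5)) = √(7 + 5) = √12 = 2*√3)
p(22)*(d(6) - 109) = (2*√3)*(6*(3 + 6) - 109) = (2*√3)*(6*9 - 109) = (2*√3)*(54 - 109) = (2*√3)*(-55) = -110*√3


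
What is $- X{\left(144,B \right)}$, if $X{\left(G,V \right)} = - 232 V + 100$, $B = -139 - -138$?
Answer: $-332$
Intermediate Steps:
$B = -1$ ($B = -139 + 138 = -1$)
$X{\left(G,V \right)} = 100 - 232 V$
$- X{\left(144,B \right)} = - (100 - -232) = - (100 + 232) = \left(-1\right) 332 = -332$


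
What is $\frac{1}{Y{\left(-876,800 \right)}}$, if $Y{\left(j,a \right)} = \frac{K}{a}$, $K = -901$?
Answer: $- \frac{800}{901} \approx -0.8879$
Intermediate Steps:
$Y{\left(j,a \right)} = - \frac{901}{a}$
$\frac{1}{Y{\left(-876,800 \right)}} = \frac{1}{\left(-901\right) \frac{1}{800}} = \frac{1}{- \frac{901}{800}} = - \frac{800}{901}$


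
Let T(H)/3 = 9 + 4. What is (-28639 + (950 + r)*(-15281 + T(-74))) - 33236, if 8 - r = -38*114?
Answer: -80692055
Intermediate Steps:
r = 4340 (r = 8 - (-38)*114 = 8 - 1*(-4332) = 8 + 4332 = 4340)
T(H) = 39 (T(H) = 3*(9 + 4) = 3*13 = 39)
(-28639 + (950 + r)*(-15281 + T(-74))) - 33236 = (-28639 + (950 + 4340)*(-15281 + 39)) - 33236 = (-28639 + 5290*(-15242)) - 33236 = (-28639 - 80630180) - 33236 = -80658819 - 33236 = -80692055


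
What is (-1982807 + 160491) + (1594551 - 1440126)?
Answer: -1667891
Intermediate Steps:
(-1982807 + 160491) + (1594551 - 1440126) = -1822316 + 154425 = -1667891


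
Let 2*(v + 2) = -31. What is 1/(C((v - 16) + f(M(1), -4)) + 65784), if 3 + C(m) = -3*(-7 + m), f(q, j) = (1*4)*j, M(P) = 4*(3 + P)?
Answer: 2/131901 ≈ 1.5163e-5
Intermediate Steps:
v = -35/2 (v = -2 + (½)*(-31) = -2 - 31/2 = -35/2 ≈ -17.500)
M(P) = 12 + 4*P
f(q, j) = 4*j
C(m) = 18 - 3*m (C(m) = -3 - 3*(-7 + m) = -3 + (21 - 3*m) = 18 - 3*m)
1/(C((v - 16) + f(M(1), -4)) + 65784) = 1/((18 - 3*((-35/2 - 16) + 4*(-4))) + 65784) = 1/((18 - 3*(-67/2 - 16)) + 65784) = 1/((18 - 3*(-99/2)) + 65784) = 1/((18 + 297/2) + 65784) = 1/(333/2 + 65784) = 1/(131901/2) = 2/131901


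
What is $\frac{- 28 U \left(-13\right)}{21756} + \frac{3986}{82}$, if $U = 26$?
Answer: $\frac{1562419}{31857} \approx 49.045$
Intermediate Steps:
$\frac{- 28 U \left(-13\right)}{21756} + \frac{3986}{82} = \frac{\left(-28\right) 26 \left(-13\right)}{21756} + \frac{3986}{82} = \left(-728\right) \left(-13\right) \frac{1}{21756} + 3986 \cdot \frac{1}{82} = 9464 \cdot \frac{1}{21756} + \frac{1993}{41} = \frac{338}{777} + \frac{1993}{41} = \frac{1562419}{31857}$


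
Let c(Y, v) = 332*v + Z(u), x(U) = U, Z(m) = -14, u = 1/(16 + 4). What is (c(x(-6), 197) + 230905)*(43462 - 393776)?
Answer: -103796286630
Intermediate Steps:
u = 1/20 ≈ 0.050000
c(Y, v) = -14 + 332*v (c(Y, v) = 332*v - 14 = -14 + 332*v)
(c(x(-6), 197) + 230905)*(43462 - 393776) = ((-14 + 332*197) + 230905)*(43462 - 393776) = ((-14 + 65404) + 230905)*(-350314) = (65390 + 230905)*(-350314) = 296295*(-350314) = -103796286630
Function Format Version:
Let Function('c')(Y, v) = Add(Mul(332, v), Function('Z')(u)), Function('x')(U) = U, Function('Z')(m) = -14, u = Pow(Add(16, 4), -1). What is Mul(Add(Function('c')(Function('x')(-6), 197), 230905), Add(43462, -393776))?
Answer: -103796286630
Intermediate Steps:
u = Rational(1, 20) (u = Pow(20, -1) = Rational(1, 20) ≈ 0.050000)
Function('c')(Y, v) = Add(-14, Mul(332, v)) (Function('c')(Y, v) = Add(Mul(332, v), -14) = Add(-14, Mul(332, v)))
Mul(Add(Function('c')(Function('x')(-6), 197), 230905), Add(43462, -393776)) = Mul(Add(Add(-14, Mul(332, 197)), 230905), Add(43462, -393776)) = Mul(Add(Add(-14, 65404), 230905), -350314) = Mul(Add(65390, 230905), -350314) = Mul(296295, -350314) = -103796286630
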